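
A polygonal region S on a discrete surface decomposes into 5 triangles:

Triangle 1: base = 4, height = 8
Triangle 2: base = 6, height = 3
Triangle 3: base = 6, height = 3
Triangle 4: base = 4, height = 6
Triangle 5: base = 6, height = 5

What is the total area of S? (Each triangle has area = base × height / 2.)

(1/2)×4×8 + (1/2)×6×3 + (1/2)×6×3 + (1/2)×4×6 + (1/2)×6×5 = 61.0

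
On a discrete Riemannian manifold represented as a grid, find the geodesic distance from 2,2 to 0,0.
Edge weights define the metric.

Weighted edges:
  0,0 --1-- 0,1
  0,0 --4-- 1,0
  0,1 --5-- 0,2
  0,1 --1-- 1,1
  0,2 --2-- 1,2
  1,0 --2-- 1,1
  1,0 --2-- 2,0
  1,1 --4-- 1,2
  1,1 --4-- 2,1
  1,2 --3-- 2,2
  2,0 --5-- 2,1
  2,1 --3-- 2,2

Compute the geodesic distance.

Shortest path: 2,2 → 1,2 → 1,1 → 0,1 → 0,0, total weight = 9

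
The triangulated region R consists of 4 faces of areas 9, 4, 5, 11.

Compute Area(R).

9 + 4 + 5 + 11 = 29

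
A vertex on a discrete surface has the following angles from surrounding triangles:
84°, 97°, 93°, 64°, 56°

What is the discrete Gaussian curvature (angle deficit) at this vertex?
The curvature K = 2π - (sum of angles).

Sum of angles = 394°. K = 360° - 394° = -34° = -17π/90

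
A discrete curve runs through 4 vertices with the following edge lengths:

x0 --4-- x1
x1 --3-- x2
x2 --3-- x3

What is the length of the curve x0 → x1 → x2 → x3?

Arc length = 4 + 3 + 3 = 10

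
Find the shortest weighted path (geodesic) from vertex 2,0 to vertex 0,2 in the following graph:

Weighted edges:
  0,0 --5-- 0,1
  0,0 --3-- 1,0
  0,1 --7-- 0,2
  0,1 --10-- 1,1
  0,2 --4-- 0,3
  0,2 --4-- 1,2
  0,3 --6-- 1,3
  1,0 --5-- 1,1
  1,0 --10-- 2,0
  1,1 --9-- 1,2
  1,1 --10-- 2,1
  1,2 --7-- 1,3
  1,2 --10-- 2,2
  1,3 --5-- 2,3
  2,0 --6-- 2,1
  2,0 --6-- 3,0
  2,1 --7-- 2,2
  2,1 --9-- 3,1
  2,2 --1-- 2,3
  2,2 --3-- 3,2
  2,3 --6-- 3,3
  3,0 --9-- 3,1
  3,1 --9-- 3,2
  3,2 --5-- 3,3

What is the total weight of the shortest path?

Shortest path: 2,0 → 1,0 → 0,0 → 0,1 → 0,2, total weight = 25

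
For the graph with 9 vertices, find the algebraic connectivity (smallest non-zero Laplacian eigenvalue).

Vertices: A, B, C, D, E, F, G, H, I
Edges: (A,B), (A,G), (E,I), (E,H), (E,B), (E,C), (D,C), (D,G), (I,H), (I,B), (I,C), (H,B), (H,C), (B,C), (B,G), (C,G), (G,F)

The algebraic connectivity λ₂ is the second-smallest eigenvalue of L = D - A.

Degrees: deg(A) = 2, deg(B) = 6, deg(C) = 6, deg(D) = 2, deg(E) = 4, deg(F) = 1, deg(G) = 5, deg(H) = 4, deg(I) = 4.
L = D − A with rows/columns ordered (A, B, C, D, E, F, G, H, I):
  [ 2, -1,  0,  0,  0,  0, -1,  0,  0]
  [-1,  6, -1,  0, -1,  0, -1, -1, -1]
  [ 0, -1,  6, -1, -1,  0, -1, -1, -1]
  [ 0,  0, -1,  2,  0,  0, -1,  0,  0]
  [ 0, -1, -1,  0,  4,  0,  0, -1, -1]
  [ 0,  0,  0,  0,  0,  1, -1,  0,  0]
  [-1, -1, -1, -1,  0, -1,  5,  0,  0]
  [ 0, -1, -1,  0, -1,  0,  0,  4, -1]
  [ 0, -1, -1,  0, -1,  0,  0, -1,  4]
Characteristic polynomial: det(λI − L) = λ(λ² − 8λ + 6)(λ² − 7λ + 9)(λ² − 9λ + 13)(λ − 5)².
Roots: λ = 0; (λ² − 8λ + 6) = 0 ⇒ λ = 4 ± √10 ≈ 0.8377, 7.1623; (λ² − 7λ + 9) = 0 ⇒ λ = (7 ± √13)/2 ≈ 1.6972, 5.3028; (λ² − 9λ + 13) = 0 ⇒ λ = (9 ± √29)/2 ≈ 1.8074, 7.1926; (λ − 5) = 0 ⇒ λ = 5 (multiplicity 2).
(Check: the roots sum (with multiplicity) to 34, matching trace L = Σdeg = 2·17 = 34.)
Laplacian eigenvalues: [0.0, 0.8377, 1.6972, 1.8074, 5.0, 5.0, 5.3028, 7.1623, 7.1926]. Algebraic connectivity (smallest non-zero eigenvalue) = 0.8377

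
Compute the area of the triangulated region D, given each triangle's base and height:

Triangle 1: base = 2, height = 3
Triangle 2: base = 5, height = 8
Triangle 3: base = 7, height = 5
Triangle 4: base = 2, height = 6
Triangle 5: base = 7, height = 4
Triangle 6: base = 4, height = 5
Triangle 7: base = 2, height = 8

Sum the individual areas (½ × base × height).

(1/2)×2×3 + (1/2)×5×8 + (1/2)×7×5 + (1/2)×2×6 + (1/2)×7×4 + (1/2)×4×5 + (1/2)×2×8 = 78.5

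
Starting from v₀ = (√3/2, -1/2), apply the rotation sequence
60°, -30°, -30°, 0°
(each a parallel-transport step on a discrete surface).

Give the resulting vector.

Total rotation: 60° + (-30°) + (-30°) + 0° = 0°. Final vector: (0.8660, -0.5000)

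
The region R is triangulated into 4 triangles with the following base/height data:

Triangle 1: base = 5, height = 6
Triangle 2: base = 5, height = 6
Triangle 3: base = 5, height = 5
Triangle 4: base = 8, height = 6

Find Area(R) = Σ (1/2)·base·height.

(1/2)×5×6 + (1/2)×5×6 + (1/2)×5×5 + (1/2)×8×6 = 66.5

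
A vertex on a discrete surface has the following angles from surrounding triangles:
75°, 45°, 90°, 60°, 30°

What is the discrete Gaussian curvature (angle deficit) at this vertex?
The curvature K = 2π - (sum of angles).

Sum of angles = 300°. K = 360° - 300° = 60° = π/3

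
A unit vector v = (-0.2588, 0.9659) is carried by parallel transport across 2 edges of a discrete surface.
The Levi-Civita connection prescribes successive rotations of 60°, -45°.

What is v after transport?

Total rotation: 60° + (-45°) = 15°. Final vector: (-0.5000, 0.8660)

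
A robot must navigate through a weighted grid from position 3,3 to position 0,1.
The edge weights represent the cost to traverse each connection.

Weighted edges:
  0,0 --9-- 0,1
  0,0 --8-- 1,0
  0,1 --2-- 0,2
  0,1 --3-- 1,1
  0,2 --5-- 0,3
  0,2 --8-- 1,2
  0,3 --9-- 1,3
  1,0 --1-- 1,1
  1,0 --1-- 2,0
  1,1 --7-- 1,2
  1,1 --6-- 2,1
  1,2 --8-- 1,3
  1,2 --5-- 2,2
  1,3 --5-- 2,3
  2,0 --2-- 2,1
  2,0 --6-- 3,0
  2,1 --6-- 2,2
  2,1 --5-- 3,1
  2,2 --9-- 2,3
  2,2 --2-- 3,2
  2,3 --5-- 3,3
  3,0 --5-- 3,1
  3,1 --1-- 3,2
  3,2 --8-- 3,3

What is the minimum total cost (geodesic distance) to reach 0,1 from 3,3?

Shortest path: 3,3 → 3,2 → 3,1 → 2,1 → 2,0 → 1,0 → 1,1 → 0,1, total weight = 21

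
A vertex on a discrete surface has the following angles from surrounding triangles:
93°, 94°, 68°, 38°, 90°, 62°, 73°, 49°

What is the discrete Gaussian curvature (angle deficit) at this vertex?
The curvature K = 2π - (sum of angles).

Sum of angles = 567°. K = 360° - 567° = -207° = -23π/20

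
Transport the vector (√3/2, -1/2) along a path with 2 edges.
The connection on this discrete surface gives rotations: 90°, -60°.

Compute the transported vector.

Total rotation: 90° + (-60°) = 30°. Final vector: (1, 0)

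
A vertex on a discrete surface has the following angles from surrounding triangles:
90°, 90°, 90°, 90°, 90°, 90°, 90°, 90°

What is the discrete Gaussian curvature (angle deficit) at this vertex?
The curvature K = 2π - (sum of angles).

Sum of angles = 720°. K = 360° - 720° = -360° = -2π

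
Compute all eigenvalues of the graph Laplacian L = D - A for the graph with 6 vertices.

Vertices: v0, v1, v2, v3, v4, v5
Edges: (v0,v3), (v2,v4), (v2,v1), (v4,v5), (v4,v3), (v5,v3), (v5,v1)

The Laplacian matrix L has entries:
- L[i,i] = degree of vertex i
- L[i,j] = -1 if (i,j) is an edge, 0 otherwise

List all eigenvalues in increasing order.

Degrees: deg(v0) = 1, deg(v1) = 2, deg(v2) = 2, deg(v3) = 3, deg(v4) = 3, deg(v5) = 3.
L = D − A with rows/columns ordered (v0, v1, v2, v3, v4, v5):
  [ 1,  0,  0, -1,  0,  0]
  [ 0,  2, -1,  0,  0, -1]
  [ 0, -1,  2,  0, -1,  0]
  [-1,  0,  0,  3, -1, -1]
  [ 0,  0, -1, -1,  3, -1]
  [ 0, -1,  0, -1, -1,  3]
Characteristic polynomial: det(λI − L) = λ(λ² − 5λ + 3)(λ − 2)(λ² − 7λ + 11).
Roots: λ = 0; (λ² − 5λ + 3) = 0 ⇒ λ = (5 ± √13)/2 ≈ 0.6972, 4.3028; (λ − 2) = 0 ⇒ λ = 2; (λ² − 7λ + 11) = 0 ⇒ λ = (7 ± √5)/2 ≈ 2.382, 4.618.
(Check: the roots sum (with multiplicity) to 14, matching trace L = Σdeg = 2·7 = 14.)
Laplacian eigenvalues (increasing order): [0.0, 0.6972, 2.0, 2.382, 4.3028, 4.618]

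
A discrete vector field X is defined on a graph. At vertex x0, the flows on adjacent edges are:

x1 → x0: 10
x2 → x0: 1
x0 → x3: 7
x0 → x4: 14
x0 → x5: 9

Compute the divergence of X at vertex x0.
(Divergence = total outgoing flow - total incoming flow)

Divergence = sum of outgoing flows = (-10) + (-1) + 7 + 14 + 9 = 19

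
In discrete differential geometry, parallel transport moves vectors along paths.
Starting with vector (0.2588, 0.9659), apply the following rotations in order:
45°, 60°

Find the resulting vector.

Total rotation: 45° + 60° = 105°. Final vector: (-1, 0)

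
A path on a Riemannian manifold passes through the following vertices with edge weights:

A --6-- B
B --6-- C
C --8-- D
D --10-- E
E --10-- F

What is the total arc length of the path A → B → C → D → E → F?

Arc length = 6 + 6 + 8 + 10 + 10 = 40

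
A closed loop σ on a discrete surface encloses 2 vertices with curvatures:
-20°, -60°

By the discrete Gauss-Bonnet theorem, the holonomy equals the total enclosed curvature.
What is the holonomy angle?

Holonomy = total enclosed curvature = (-20°) + (-60°) = -80°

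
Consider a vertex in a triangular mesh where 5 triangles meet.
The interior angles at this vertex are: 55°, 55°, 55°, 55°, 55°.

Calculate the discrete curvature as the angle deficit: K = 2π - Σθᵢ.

Sum of angles = 275°. K = 360° - 275° = 85° = 17π/36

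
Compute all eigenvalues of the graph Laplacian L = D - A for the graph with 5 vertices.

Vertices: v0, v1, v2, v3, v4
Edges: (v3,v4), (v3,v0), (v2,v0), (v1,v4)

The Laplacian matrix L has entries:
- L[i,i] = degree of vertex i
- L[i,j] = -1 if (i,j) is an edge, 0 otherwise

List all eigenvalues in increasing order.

Degrees: deg(v0) = 2, deg(v1) = 1, deg(v2) = 1, deg(v3) = 2, deg(v4) = 2.
L = D − A with rows/columns ordered (v0, v1, v2, v3, v4):
  [ 2,  0, -1, -1,  0]
  [ 0,  1,  0,  0, -1]
  [-1,  0,  1,  0,  0]
  [-1,  0,  0,  2, -1]
  [ 0, -1,  0, -1,  2]
Characteristic polynomial: det(λI − L) = λ(λ² − 3λ + 1)(λ² − 5λ + 5).
Roots: λ = 0; (λ² − 3λ + 1) = 0 ⇒ λ = (3 ± √5)/2 ≈ 0.382, 2.618; (λ² − 5λ + 5) = 0 ⇒ λ = (5 ± √5)/2 ≈ 1.382, 3.618.
(Check: the roots sum (with multiplicity) to 8, matching trace L = Σdeg = 2·4 = 8.)
Laplacian eigenvalues (increasing order): [0.0, 0.382, 1.382, 2.618, 3.618]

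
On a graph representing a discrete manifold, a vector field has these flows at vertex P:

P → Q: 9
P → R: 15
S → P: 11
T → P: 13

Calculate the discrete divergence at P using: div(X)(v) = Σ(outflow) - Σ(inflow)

Divergence = sum of outgoing flows = 9 + 15 + (-11) + (-13) = 0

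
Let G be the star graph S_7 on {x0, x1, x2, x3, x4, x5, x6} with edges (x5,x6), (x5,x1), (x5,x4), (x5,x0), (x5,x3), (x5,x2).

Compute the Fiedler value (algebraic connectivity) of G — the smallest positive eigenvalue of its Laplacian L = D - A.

The star S_7 is the complete bipartite graph K_{1,6} (one hub of degree 6, 6 leaves of degree 1). The Laplacian spectrum of K_{p,q} is 0, p (multiplicity q−1), q (multiplicity p−1), p+q. With p = 1, q = 6: 0 once, 1 with multiplicity 5, and 7 once. (Check: trace L = sum of degrees = 12 = 5·1 + 7.)
Laplacian eigenvalues: [0.0, 1.0, 1.0, 1.0, 1.0, 1.0, 7.0]. Algebraic connectivity (smallest non-zero eigenvalue) = 1.0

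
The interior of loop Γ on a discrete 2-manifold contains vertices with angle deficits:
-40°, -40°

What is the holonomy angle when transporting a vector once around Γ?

Holonomy = total enclosed curvature = (-40°) + (-40°) = -80°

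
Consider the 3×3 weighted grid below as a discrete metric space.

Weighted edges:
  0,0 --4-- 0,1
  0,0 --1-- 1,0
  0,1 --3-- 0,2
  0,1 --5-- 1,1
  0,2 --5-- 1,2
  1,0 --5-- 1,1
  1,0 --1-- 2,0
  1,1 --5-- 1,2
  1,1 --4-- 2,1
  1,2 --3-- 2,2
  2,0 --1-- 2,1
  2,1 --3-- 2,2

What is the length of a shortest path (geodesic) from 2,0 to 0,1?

Shortest path: 2,0 → 1,0 → 0,0 → 0,1, total weight = 6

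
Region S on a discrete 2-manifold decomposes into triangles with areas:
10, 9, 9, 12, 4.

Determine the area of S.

10 + 9 + 9 + 12 + 4 = 44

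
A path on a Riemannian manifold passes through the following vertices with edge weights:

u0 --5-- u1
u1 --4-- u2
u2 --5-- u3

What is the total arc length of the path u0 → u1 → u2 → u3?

Arc length = 5 + 4 + 5 = 14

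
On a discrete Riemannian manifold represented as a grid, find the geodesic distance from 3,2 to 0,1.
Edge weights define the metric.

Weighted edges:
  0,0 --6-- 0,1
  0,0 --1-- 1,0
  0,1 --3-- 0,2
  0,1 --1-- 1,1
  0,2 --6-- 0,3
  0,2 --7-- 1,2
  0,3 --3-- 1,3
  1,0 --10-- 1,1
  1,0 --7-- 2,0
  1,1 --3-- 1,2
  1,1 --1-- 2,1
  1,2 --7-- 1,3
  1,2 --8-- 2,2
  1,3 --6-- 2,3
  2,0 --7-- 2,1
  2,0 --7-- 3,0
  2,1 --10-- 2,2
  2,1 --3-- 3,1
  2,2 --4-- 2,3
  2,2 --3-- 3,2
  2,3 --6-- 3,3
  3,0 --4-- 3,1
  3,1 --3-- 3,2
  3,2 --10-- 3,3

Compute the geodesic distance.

Shortest path: 3,2 → 3,1 → 2,1 → 1,1 → 0,1, total weight = 8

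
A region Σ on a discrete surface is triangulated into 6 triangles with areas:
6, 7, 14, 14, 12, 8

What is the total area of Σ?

6 + 7 + 14 + 14 + 12 + 8 = 61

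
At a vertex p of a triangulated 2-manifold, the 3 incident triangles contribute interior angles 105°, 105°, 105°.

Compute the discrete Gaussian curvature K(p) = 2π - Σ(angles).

Sum of angles = 315°. K = 360° - 315° = 45°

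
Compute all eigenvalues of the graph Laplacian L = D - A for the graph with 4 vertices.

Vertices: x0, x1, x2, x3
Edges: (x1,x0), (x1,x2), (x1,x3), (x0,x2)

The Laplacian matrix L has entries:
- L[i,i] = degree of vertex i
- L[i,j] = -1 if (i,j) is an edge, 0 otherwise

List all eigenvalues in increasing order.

Degrees: deg(x0) = 2, deg(x1) = 3, deg(x2) = 2, deg(x3) = 1.
L = D − A with rows/columns ordered (x0, x1, x2, x3):
  [ 2, -1, -1,  0]
  [-1,  3, -1, -1]
  [-1, -1,  2,  0]
  [ 0, -1,  0,  1]
Characteristic polynomial: det(λI − L) = λ(λ − 1)(λ − 3)(λ − 4).
Roots: λ = 0; (λ − 1) = 0 ⇒ λ = 1; (λ − 3) = 0 ⇒ λ = 3; (λ − 4) = 0 ⇒ λ = 4.
(Check: the roots sum (with multiplicity) to 8, matching trace L = Σdeg = 2·4 = 8.)
Laplacian eigenvalues (increasing order): [0.0, 1.0, 3.0, 4.0]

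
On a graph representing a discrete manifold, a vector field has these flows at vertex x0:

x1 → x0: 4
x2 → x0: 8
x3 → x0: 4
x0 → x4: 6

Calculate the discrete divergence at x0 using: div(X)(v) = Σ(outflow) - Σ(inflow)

Divergence = sum of outgoing flows = (-4) + (-8) + (-4) + 6 = -10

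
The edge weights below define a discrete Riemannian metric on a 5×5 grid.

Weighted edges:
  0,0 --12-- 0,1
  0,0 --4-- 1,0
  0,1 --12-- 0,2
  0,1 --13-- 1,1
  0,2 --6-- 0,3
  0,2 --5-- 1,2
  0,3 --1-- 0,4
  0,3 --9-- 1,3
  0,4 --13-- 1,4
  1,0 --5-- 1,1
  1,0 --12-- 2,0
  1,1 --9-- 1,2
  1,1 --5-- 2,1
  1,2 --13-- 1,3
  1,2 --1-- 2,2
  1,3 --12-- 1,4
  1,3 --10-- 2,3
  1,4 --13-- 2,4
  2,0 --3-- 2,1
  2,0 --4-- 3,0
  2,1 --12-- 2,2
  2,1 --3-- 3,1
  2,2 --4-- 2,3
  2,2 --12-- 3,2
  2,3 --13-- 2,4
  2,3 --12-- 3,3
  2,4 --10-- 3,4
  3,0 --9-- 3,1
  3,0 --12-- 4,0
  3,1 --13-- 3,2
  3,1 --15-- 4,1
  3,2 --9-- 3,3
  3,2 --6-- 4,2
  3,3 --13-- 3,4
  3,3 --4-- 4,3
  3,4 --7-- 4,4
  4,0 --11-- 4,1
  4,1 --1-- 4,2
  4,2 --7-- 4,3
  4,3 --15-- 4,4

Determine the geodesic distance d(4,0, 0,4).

Shortest path: 4,0 → 4,1 → 4,2 → 3,2 → 2,2 → 1,2 → 0,2 → 0,3 → 0,4, total weight = 43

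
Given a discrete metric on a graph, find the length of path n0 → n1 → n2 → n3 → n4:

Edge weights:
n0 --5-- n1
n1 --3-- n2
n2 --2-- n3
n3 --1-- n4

Arc length = 5 + 3 + 2 + 1 = 11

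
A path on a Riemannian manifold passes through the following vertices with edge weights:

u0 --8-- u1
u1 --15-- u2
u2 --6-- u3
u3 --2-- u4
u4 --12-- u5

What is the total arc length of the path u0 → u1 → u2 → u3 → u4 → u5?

Arc length = 8 + 15 + 6 + 2 + 12 = 43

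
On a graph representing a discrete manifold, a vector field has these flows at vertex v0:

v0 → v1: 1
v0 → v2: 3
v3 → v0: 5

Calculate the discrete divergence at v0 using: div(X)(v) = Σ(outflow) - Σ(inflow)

Divergence = sum of outgoing flows = 1 + 3 + (-5) = -1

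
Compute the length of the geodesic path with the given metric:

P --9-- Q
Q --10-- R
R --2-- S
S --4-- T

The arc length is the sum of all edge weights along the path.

Arc length = 9 + 10 + 2 + 4 = 25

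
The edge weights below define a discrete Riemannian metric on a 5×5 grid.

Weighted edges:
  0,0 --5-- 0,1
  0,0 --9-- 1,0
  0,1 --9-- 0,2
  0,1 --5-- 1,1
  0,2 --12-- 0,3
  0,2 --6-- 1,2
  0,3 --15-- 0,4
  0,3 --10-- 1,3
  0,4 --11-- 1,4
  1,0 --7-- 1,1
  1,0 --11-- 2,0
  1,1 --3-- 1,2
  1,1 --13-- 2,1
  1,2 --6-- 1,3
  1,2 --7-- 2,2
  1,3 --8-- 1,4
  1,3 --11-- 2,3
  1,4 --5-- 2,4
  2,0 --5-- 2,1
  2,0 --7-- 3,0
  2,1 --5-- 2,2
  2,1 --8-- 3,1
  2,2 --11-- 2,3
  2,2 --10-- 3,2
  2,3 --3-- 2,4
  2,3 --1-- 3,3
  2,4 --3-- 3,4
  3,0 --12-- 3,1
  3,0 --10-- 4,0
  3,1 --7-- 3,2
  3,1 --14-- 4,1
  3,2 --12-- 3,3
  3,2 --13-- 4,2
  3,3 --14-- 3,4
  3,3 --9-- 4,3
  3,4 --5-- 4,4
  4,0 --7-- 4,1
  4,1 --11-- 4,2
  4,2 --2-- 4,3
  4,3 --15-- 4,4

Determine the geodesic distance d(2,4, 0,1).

Shortest path: 2,4 → 1,4 → 1,3 → 1,2 → 1,1 → 0,1, total weight = 27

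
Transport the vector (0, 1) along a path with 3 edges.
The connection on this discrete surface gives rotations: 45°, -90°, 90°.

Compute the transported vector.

Total rotation: 45° + (-90°) + 90° = 45°. Final vector: (-0.7071, 0.7071)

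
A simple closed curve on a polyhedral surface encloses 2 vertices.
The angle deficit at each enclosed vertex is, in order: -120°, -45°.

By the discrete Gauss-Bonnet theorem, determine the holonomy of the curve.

Holonomy = total enclosed curvature = (-120°) + (-45°) = -165°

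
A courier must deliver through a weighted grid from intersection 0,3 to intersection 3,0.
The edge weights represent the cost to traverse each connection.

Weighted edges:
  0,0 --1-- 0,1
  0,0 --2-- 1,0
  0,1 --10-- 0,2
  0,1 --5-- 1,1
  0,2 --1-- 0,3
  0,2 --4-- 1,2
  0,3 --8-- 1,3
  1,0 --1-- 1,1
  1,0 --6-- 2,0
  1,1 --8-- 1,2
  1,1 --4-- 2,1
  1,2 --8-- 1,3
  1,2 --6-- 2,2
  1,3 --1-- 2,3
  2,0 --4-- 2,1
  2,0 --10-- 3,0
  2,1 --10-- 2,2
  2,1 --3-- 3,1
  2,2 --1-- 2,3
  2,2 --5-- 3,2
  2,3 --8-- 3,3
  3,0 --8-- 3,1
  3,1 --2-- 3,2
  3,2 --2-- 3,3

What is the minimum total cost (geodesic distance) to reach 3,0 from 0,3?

Shortest path: 0,3 → 1,3 → 2,3 → 2,2 → 3,2 → 3,1 → 3,0, total weight = 25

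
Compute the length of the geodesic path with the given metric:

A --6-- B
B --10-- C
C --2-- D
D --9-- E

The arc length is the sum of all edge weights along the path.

Arc length = 6 + 10 + 2 + 9 = 27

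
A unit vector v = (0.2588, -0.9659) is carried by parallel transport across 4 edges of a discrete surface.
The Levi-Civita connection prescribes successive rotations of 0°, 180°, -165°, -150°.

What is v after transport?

Total rotation: 0° + 180° + (-165°) + (-150°) = -135°. Final vector: (-0.8660, 0.5000)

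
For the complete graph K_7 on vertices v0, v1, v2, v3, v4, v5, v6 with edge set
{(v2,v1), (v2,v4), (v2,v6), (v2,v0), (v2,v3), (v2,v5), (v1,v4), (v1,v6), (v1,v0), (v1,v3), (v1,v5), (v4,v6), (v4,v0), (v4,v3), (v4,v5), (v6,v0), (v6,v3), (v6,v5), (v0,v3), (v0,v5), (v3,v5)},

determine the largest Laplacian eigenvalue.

For the complete graph K_n, L = nI − J (J = all-ones matrix). J has eigenvalues n (once, eigenvector 𝟙) and 0 (multiplicity n−1), so L has eigenvalues 0 (once) and n (multiplicity n−1). Here n = 7: eigenvalue 0 once and 7 with multiplicity 6.
Laplacian eigenvalues: [0.0, 7.0, 7.0, 7.0, 7.0, 7.0, 7.0]. Largest eigenvalue (spectral radius) = 7.0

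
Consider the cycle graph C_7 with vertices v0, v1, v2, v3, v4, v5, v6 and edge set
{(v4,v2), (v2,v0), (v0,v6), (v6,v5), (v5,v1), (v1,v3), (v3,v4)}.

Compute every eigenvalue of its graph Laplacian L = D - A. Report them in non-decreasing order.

The cycle graph C_n has Laplacian eigenvalues λ_k = 2 − 2cos(2πk/n), k = 0, 1, …, n−1. Here n = 7:
k=0: 2 − 2cos(0) = 0.0; k=1: 2 − 2cos(2π/7) = 0.753; k=2: 2 − 2cos(4π/7) = 2.445; k=3: 2 − 2cos(6π/7) = 3.8019; k=4: 2 − 2cos(8π/7) = 3.8019; k=5: 2 − 2cos(10π/7) = 2.445; k=6: 2 − 2cos(12π/7) = 0.753.
Laplacian eigenvalues (increasing order): [0.0, 0.753, 0.753, 2.445, 2.445, 3.8019, 3.8019]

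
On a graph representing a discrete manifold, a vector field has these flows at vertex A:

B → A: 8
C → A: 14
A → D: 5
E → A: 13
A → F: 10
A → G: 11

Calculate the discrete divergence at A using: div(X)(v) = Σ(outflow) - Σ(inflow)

Divergence = sum of outgoing flows = (-8) + (-14) + 5 + (-13) + 10 + 11 = -9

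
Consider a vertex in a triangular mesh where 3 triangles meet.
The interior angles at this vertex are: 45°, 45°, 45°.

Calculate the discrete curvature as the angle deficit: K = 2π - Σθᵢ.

Sum of angles = 135°. K = 360° - 135° = 225°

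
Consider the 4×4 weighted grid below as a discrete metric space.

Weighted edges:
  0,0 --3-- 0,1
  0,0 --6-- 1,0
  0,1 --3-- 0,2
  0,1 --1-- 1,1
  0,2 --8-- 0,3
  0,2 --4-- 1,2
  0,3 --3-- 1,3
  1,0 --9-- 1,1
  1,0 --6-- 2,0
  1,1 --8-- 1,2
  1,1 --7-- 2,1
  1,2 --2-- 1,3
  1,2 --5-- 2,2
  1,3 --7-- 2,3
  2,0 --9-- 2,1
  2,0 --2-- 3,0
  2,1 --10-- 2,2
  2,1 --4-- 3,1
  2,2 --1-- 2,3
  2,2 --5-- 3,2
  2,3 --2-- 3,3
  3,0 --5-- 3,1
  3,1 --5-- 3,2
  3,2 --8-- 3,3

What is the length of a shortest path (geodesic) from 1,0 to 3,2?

Shortest path: 1,0 → 2,0 → 3,0 → 3,1 → 3,2, total weight = 18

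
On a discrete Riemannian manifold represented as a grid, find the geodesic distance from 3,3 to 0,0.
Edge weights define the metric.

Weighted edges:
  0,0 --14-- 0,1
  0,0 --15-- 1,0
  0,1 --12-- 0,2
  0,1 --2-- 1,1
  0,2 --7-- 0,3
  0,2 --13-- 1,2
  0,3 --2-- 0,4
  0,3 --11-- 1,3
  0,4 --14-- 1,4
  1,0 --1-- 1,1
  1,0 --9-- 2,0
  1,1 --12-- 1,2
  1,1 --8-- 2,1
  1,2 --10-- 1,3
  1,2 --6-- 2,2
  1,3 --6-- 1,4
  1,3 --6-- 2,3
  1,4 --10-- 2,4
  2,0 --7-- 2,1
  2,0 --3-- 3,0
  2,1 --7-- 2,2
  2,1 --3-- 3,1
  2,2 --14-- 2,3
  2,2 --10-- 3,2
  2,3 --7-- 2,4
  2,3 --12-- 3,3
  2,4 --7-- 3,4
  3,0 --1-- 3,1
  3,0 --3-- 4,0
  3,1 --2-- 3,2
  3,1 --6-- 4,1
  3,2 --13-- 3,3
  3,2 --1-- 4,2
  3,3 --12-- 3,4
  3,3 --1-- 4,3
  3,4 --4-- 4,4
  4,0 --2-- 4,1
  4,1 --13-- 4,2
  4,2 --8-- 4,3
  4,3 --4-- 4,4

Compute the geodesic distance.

Shortest path: 3,3 → 4,3 → 4,2 → 3,2 → 3,1 → 2,1 → 1,1 → 1,0 → 0,0, total weight = 39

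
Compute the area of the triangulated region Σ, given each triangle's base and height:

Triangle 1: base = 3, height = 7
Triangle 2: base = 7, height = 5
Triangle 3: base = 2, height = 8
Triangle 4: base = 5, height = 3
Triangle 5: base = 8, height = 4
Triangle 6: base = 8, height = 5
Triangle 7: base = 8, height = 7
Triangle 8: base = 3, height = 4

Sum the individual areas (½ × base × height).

(1/2)×3×7 + (1/2)×7×5 + (1/2)×2×8 + (1/2)×5×3 + (1/2)×8×4 + (1/2)×8×5 + (1/2)×8×7 + (1/2)×3×4 = 113.5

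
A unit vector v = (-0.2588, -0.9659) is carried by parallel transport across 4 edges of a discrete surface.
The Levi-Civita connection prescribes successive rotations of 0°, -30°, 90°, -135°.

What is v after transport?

Total rotation: 0° + (-30°) + 90° + (-135°) = -75°. Final vector: (-1, 0)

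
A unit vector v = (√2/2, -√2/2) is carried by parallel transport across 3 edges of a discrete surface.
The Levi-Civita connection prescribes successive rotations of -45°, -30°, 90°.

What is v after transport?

Total rotation: (-45°) + (-30°) + 90° = 15°. Final vector: (0.8660, -0.5000)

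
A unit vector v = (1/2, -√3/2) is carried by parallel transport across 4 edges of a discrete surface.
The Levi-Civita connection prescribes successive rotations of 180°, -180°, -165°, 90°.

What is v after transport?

Total rotation: 180° + (-180°) + (-165°) + 90° = -75°. Final vector: (-0.7071, -0.7071)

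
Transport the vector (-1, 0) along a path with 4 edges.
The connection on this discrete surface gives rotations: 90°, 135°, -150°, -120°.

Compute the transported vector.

Total rotation: 90° + 135° + (-150°) + (-120°) = -45°. Final vector: (-0.7071, 0.7071)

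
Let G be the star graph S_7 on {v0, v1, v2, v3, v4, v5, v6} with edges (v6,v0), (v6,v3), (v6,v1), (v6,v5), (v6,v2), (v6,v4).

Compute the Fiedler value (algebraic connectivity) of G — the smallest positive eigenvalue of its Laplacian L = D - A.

The star S_7 is the complete bipartite graph K_{1,6} (one hub of degree 6, 6 leaves of degree 1). The Laplacian spectrum of K_{p,q} is 0, p (multiplicity q−1), q (multiplicity p−1), p+q. With p = 1, q = 6: 0 once, 1 with multiplicity 5, and 7 once. (Check: trace L = sum of degrees = 12 = 5·1 + 7.)
Laplacian eigenvalues: [0.0, 1.0, 1.0, 1.0, 1.0, 1.0, 7.0]. Algebraic connectivity (smallest non-zero eigenvalue) = 1.0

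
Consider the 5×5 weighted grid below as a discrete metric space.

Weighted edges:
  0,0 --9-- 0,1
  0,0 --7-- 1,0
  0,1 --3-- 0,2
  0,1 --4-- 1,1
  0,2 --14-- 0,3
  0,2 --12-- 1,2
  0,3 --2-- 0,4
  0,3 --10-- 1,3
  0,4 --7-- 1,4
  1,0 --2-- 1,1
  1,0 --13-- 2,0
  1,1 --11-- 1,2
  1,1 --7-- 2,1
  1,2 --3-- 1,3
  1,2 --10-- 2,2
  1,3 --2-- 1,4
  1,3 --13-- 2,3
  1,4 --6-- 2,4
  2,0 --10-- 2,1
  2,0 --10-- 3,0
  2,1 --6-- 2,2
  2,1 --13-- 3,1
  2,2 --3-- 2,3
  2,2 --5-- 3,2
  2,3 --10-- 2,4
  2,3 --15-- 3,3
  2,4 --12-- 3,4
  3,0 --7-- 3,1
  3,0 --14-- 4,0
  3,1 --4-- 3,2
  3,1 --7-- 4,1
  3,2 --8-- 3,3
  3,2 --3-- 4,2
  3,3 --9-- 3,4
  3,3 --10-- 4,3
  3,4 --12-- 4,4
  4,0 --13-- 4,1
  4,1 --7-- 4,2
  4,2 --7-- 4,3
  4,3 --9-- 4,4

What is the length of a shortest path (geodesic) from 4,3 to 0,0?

Shortest path: 4,3 → 4,2 → 3,2 → 2,2 → 2,1 → 1,1 → 1,0 → 0,0, total weight = 37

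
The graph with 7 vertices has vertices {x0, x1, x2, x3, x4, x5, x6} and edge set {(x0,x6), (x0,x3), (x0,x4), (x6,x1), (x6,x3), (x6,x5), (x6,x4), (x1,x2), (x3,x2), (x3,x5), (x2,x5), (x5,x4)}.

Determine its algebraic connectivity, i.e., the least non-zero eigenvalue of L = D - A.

Degrees: deg(x0) = 3, deg(x1) = 2, deg(x2) = 3, deg(x3) = 4, deg(x4) = 3, deg(x5) = 4, deg(x6) = 5.
L = D − A with rows/columns ordered (x0, x1, x2, x3, x4, x5, x6):
  [ 3,  0,  0, -1, -1,  0, -1]
  [ 0,  2, -1,  0,  0,  0, -1]
  [ 0, -1,  3, -1,  0, -1,  0]
  [-1,  0, -1,  4,  0, -1, -1]
  [-1,  0,  0,  0,  3, -1, -1]
  [ 0,  0, -1, -1, -1,  4, -1]
  [-1, -1,  0, -1, -1, -1,  5]
Characteristic polynomial: det(λI − L) = λ(λ² − 6λ + 7)(λ² − 9λ + 17)(λ² − 9λ + 19).
Roots: λ = 0; (λ² − 6λ + 7) = 0 ⇒ λ = 3 ± √2 ≈ 1.5858, 4.4142; (λ² − 9λ + 17) = 0 ⇒ λ = (9 ± √13)/2 ≈ 2.6972, 6.3028; (λ² − 9λ + 19) = 0 ⇒ λ = (9 ± √5)/2 ≈ 3.382, 5.618.
(Check: the roots sum (with multiplicity) to 24, matching trace L = Σdeg = 2·12 = 24.)
Laplacian eigenvalues: [0.0, 1.5858, 2.6972, 3.382, 4.4142, 5.618, 6.3028]. Algebraic connectivity (smallest non-zero eigenvalue) = 1.5858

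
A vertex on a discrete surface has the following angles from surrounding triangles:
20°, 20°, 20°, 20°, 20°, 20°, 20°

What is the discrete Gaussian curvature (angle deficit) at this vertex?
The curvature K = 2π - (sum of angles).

Sum of angles = 140°. K = 360° - 140° = 220° = 11π/9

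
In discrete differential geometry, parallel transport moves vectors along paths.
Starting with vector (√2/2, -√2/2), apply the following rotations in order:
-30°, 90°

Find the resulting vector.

Total rotation: (-30°) + 90° = 60°. Final vector: (0.9659, 0.2588)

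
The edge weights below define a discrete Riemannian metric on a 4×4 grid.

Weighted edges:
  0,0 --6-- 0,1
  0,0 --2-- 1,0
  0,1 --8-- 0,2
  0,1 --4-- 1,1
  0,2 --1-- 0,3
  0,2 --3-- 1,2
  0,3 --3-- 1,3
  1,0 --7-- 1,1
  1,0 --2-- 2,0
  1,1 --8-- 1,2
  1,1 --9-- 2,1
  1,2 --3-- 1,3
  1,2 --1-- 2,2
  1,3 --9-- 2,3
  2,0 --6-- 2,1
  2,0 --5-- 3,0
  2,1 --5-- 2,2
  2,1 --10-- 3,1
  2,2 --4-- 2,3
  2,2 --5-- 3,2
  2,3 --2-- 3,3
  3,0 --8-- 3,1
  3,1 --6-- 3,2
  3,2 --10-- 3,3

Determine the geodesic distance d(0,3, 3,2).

Shortest path: 0,3 → 0,2 → 1,2 → 2,2 → 3,2, total weight = 10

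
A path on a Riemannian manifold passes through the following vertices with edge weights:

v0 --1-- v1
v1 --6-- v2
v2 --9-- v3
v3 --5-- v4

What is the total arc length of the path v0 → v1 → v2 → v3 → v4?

Arc length = 1 + 6 + 9 + 5 = 21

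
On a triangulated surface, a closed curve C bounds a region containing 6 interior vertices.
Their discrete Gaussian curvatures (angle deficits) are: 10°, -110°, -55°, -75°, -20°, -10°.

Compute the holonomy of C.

Holonomy = total enclosed curvature = 10° + (-110°) + (-55°) + (-75°) + (-20°) + (-10°) = -260°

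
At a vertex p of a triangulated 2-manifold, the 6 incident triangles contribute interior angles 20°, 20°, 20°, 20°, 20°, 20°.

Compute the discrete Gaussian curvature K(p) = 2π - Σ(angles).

Sum of angles = 120°. K = 360° - 120° = 240°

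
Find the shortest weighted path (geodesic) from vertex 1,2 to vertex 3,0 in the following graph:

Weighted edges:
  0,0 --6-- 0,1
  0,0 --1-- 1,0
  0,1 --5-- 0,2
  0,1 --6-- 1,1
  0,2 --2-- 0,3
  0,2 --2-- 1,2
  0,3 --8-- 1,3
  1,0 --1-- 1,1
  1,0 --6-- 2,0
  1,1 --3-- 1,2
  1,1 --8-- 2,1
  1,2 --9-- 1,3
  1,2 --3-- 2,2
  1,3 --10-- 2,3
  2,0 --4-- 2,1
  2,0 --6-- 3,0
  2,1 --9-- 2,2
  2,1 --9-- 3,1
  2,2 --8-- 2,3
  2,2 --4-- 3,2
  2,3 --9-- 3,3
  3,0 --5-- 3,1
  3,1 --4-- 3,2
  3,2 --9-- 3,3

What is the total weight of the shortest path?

Shortest path: 1,2 → 1,1 → 1,0 → 2,0 → 3,0, total weight = 16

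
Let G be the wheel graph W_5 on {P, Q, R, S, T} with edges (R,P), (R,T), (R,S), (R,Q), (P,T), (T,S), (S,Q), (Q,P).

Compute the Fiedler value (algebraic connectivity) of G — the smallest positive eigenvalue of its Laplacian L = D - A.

The wheel W_5 is the join K_1 ∨ C_4 (a hub joined to every vertex of a cycle of length 4). For a join G ∨ H (G on p vertices, H on q vertices) the Laplacian spectrum is 0, p+q, the eigenvalues of L(G) other than one 0 each shifted by +q, and the eigenvalues of L(H) other than one 0 each shifted by +p. With G = K_1 (p = 1, nothing left after dropping its 0) and H = C_4 (q = 4, eigenvalues 2 − 2cos(2πk/4), k = 0, …, 3; drop k = 0), the spectrum of W_5 is 0, 5, and 1 + (2 − 2cos(2πk/4)) = 3 − 2cos(2πk/4) for k = 1, …, 3:
k=1: 3 − 2cos(π/2) = 3.0; k=2: 3 − 2cos(π) = 5.0; k=3: 3 − 2cos(3π/2) = 3.0.
Laplacian eigenvalues: [0.0, 3.0, 3.0, 5.0, 5.0]. Algebraic connectivity (smallest non-zero eigenvalue) = 3.0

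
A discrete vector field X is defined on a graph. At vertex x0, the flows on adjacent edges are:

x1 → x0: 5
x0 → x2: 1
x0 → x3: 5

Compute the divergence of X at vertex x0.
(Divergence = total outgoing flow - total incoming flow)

Divergence = sum of outgoing flows = (-5) + 1 + 5 = 1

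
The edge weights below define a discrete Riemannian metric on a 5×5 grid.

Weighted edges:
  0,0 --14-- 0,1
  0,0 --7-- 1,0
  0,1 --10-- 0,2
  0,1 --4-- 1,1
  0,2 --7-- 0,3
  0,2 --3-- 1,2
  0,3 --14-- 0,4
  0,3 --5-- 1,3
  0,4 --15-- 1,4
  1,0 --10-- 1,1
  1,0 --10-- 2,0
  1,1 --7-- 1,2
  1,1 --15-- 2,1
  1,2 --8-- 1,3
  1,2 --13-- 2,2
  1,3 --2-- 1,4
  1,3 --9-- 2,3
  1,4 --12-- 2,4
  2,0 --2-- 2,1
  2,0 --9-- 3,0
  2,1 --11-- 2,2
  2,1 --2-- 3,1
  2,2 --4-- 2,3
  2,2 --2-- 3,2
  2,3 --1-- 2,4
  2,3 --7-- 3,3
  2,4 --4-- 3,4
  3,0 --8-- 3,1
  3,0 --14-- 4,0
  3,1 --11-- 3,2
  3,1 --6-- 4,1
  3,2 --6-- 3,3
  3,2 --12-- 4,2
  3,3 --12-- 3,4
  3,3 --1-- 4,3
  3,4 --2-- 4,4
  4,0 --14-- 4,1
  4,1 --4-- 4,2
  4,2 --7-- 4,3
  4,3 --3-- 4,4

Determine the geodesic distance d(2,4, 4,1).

Shortest path: 2,4 → 3,4 → 4,4 → 4,3 → 4,2 → 4,1, total weight = 20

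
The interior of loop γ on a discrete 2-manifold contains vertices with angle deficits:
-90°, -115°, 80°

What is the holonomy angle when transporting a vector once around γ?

Holonomy = total enclosed curvature = (-90°) + (-115°) + 80° = -125°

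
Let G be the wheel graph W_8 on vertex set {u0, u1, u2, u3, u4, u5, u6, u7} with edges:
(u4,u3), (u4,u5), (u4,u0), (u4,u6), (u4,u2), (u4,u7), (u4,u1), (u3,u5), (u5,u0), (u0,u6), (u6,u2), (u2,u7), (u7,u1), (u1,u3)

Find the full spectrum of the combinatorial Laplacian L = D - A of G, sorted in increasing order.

The wheel W_8 is the join K_1 ∨ C_7 (a hub joined to every vertex of a cycle of length 7). For a join G ∨ H (G on p vertices, H on q vertices) the Laplacian spectrum is 0, p+q, the eigenvalues of L(G) other than one 0 each shifted by +q, and the eigenvalues of L(H) other than one 0 each shifted by +p. With G = K_1 (p = 1, nothing left after dropping its 0) and H = C_7 (q = 7, eigenvalues 2 − 2cos(2πk/7), k = 0, …, 6; drop k = 0), the spectrum of W_8 is 0, 8, and 1 + (2 − 2cos(2πk/7)) = 3 − 2cos(2πk/7) for k = 1, …, 6:
k=1: 3 − 2cos(2π/7) = 1.753; k=2: 3 − 2cos(4π/7) = 3.445; k=3: 3 − 2cos(6π/7) = 4.8019; k=4: 3 − 2cos(8π/7) = 4.8019; k=5: 3 − 2cos(10π/7) = 3.445; k=6: 3 − 2cos(12π/7) = 1.753.
Laplacian eigenvalues (increasing order): [0.0, 1.753, 1.753, 3.445, 3.445, 4.8019, 4.8019, 8.0]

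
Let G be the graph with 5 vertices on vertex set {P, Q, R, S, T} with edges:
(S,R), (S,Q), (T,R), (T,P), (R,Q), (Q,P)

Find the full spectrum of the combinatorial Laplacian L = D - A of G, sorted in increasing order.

Degrees: deg(P) = 2, deg(Q) = 3, deg(R) = 3, deg(S) = 2, deg(T) = 2.
L = D − A with rows/columns ordered (P, Q, R, S, T):
  [ 2, -1,  0,  0, -1]
  [-1,  3, -1, -1,  0]
  [ 0, -1,  3, -1, -1]
  [ 0, -1, -1,  2,  0]
  [-1,  0, -1,  0,  2]
Characteristic polynomial: det(λI − L) = λ(λ² − 5λ + 5)(λ² − 7λ + 11).
Roots: λ = 0; (λ² − 5λ + 5) = 0 ⇒ λ = (5 ± √5)/2 ≈ 1.382, 3.618; (λ² − 7λ + 11) = 0 ⇒ λ = (7 ± √5)/2 ≈ 2.382, 4.618.
(Check: the roots sum (with multiplicity) to 12, matching trace L = Σdeg = 2·6 = 12.)
Laplacian eigenvalues (increasing order): [0.0, 1.382, 2.382, 3.618, 4.618]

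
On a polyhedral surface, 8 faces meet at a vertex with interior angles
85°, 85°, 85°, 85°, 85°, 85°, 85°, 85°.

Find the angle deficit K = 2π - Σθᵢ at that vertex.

Sum of angles = 680°. K = 360° - 680° = -320°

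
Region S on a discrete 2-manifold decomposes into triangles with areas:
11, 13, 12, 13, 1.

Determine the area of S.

11 + 13 + 12 + 13 + 1 = 50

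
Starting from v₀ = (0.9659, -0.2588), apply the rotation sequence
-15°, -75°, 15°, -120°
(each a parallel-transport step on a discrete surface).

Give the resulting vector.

Total rotation: (-15°) + (-75°) + 15° + (-120°) = -195° ≡ 165° (mod 360°). Final vector: (-0.8660, 0.5000)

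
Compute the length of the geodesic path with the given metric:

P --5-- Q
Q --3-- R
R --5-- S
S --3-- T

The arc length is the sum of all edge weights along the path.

Arc length = 5 + 3 + 5 + 3 = 16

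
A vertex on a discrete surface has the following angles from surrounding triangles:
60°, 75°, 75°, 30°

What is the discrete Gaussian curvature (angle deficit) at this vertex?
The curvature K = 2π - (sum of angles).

Sum of angles = 240°. K = 360° - 240° = 120° = 2π/3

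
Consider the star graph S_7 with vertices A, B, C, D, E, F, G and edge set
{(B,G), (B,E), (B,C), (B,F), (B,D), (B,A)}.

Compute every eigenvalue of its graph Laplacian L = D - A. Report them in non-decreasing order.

The star S_7 is the complete bipartite graph K_{1,6} (one hub of degree 6, 6 leaves of degree 1). The Laplacian spectrum of K_{p,q} is 0, p (multiplicity q−1), q (multiplicity p−1), p+q. With p = 1, q = 6: 0 once, 1 with multiplicity 5, and 7 once. (Check: trace L = sum of degrees = 12 = 5·1 + 7.)
Laplacian eigenvalues (increasing order): [0.0, 1.0, 1.0, 1.0, 1.0, 1.0, 7.0]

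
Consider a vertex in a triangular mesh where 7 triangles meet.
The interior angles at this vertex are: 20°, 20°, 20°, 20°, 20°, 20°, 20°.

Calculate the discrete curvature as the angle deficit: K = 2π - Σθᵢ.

Sum of angles = 140°. K = 360° - 140° = 220° = 11π/9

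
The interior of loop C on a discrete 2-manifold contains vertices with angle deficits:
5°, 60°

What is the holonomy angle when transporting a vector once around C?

Holonomy = total enclosed curvature = 5° + 60° = 65°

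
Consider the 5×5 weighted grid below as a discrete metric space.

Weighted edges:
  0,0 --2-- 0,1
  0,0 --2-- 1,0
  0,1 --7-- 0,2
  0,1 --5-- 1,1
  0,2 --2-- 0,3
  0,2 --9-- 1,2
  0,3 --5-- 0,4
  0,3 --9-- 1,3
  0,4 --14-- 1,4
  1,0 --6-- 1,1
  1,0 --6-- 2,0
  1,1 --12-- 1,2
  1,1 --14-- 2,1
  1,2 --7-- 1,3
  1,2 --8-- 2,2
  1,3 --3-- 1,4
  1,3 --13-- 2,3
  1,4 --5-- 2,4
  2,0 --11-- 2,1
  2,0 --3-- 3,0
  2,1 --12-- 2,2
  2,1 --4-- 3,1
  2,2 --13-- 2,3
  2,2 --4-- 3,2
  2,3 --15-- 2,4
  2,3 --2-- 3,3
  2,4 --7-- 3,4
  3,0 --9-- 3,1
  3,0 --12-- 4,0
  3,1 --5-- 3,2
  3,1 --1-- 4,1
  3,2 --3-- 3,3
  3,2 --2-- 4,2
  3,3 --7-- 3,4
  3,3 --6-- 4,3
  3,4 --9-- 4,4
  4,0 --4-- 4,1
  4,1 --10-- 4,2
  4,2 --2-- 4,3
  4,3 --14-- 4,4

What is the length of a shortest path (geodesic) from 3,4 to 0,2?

Shortest path: 3,4 → 2,4 → 1,4 → 1,3 → 0,3 → 0,2, total weight = 26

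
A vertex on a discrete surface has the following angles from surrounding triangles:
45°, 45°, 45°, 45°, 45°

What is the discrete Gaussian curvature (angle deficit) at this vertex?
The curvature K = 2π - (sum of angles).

Sum of angles = 225°. K = 360° - 225° = 135° = 3π/4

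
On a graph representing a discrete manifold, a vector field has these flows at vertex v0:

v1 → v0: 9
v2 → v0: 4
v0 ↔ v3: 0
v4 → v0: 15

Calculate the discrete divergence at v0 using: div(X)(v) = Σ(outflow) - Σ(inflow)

Divergence = sum of outgoing flows = (-9) + (-4) + 0 + (-15) = -28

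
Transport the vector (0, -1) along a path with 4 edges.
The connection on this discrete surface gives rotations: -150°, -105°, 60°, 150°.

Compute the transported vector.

Total rotation: (-150°) + (-105°) + 60° + 150° = -45°. Final vector: (-0.7071, -0.7071)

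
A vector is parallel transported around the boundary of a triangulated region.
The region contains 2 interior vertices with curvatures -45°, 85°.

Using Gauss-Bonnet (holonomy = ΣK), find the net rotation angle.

Holonomy = total enclosed curvature = (-45°) + 85° = 40°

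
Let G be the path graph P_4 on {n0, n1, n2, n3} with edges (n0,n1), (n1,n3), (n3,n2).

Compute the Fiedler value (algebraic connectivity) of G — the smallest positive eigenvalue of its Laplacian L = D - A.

The path graph P_n has Laplacian eigenvalues λ_k = 2 − 2cos(kπ/n), k = 0, 1, …, n−1. Here n = 4:
k=0: 2 − 2cos(0) = 0.0; k=1: 2 − 2cos(π/4) = 0.5858; k=2: 2 − 2cos(π/2) = 2.0; k=3: 2 − 2cos(3π/4) = 3.4142.
Laplacian eigenvalues: [0.0, 0.5858, 2.0, 3.4142]. Algebraic connectivity (smallest non-zero eigenvalue) = 0.5858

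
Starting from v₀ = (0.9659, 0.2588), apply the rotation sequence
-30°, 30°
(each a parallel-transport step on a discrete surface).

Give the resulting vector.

Total rotation: (-30°) + 30° = 0°. Final vector: (0.9659, 0.2588)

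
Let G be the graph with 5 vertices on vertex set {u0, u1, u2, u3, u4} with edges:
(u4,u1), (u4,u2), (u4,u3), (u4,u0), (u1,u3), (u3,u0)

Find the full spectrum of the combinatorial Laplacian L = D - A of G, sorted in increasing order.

Degrees: deg(u0) = 2, deg(u1) = 2, deg(u2) = 1, deg(u3) = 3, deg(u4) = 4.
L = D − A with rows/columns ordered (u0, u1, u2, u3, u4):
  [ 2,  0,  0, -1, -1]
  [ 0,  2,  0, -1, -1]
  [ 0,  0,  1,  0, -1]
  [-1, -1,  0,  3, -1]
  [-1, -1, -1, -1,  4]
Characteristic polynomial: det(λI − L) = λ(λ − 1)(λ − 2)(λ − 4)(λ − 5).
Roots: λ = 0; (λ − 1) = 0 ⇒ λ = 1; (λ − 2) = 0 ⇒ λ = 2; (λ − 4) = 0 ⇒ λ = 4; (λ − 5) = 0 ⇒ λ = 5.
(Check: the roots sum (with multiplicity) to 12, matching trace L = Σdeg = 2·6 = 12.)
Laplacian eigenvalues (increasing order): [0.0, 1.0, 2.0, 4.0, 5.0]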